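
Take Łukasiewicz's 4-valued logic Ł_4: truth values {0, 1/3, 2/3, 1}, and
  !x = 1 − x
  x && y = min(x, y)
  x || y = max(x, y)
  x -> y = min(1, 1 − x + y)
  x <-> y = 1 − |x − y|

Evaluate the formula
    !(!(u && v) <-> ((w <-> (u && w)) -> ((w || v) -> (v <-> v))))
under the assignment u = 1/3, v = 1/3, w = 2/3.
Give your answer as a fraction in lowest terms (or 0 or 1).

u && v = 1/3 && 1/3 = 1/3
!(u && v) = !1/3 = 2/3
u && w = 1/3 && 2/3 = 1/3
w <-> (u && w) = 2/3 <-> 1/3 = 2/3
w || v = 2/3 || 1/3 = 2/3
v <-> v = 1/3 <-> 1/3 = 1
(w || v) -> (v <-> v) = 2/3 -> 1 = 1
(w <-> (u && w)) -> ((w || v) -> (v <-> v)) = 2/3 -> 1 = 1
!(u && v) <-> ((w <-> (u && w)) -> ((w || v) -> (v <-> v))) = 2/3 <-> 1 = 2/3
!(!(u && v) <-> ((w <-> (u && w)) -> ((w || v) -> (v <-> v)))) = !2/3 = 1/3

1/3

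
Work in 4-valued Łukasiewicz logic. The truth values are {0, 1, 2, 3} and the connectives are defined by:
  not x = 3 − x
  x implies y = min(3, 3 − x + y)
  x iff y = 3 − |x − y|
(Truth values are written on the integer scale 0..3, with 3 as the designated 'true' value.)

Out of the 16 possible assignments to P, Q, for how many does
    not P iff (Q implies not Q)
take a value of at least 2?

9

P = 0, Q = 0 ↦ 3  ≥
P = 0, Q = 1 ↦ 3  ≥
P = 0, Q = 2 ↦ 2  ≥
P = 0, Q = 3 ↦ 0  <
P = 1, Q = 0 ↦ 2  ≥
P = 1, Q = 1 ↦ 2  ≥
P = 1, Q = 2 ↦ 3  ≥
P = 1, Q = 3 ↦ 1  <
P = 2, Q = 0 ↦ 1  <
P = 2, Q = 1 ↦ 1  <
P = 2, Q = 2 ↦ 2  ≥
P = 2, Q = 3 ↦ 2  ≥
P = 3, Q = 0 ↦ 0  <
P = 3, Q = 1 ↦ 0  <
P = 3, Q = 2 ↦ 1  <
P = 3, Q = 3 ↦ 3  ≥
So 9 of the 16 assignments meet the threshold.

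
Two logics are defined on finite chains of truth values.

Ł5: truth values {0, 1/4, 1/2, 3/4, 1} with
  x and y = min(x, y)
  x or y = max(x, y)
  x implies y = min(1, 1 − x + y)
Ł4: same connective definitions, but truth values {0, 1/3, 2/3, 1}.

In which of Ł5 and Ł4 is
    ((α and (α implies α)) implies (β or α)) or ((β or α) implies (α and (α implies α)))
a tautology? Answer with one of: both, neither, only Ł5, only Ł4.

both

In Ł5: every assignment gives 1 — tautology.
In Ł4: every assignment gives 1 — tautology.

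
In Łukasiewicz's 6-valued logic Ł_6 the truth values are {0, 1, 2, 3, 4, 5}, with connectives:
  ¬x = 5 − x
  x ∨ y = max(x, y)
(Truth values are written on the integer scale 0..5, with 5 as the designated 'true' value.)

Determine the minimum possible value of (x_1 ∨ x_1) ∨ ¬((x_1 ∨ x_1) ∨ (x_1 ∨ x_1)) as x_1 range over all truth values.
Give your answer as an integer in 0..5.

Take x_1 = 2:
x_1 ∨ x_1 = 2 ∨ 2 = 2
x_1 ∨ x_1 = 2 ∨ 2 = 2
x_1 ∨ x_1 = 2 ∨ 2 = 2
(x_1 ∨ x_1) ∨ (x_1 ∨ x_1) = 2 ∨ 2 = 2
¬((x_1 ∨ x_1) ∨ (x_1 ∨ x_1)) = ¬2 = 3
(x_1 ∨ x_1) ∨ ¬((x_1 ∨ x_1) ∨ (x_1 ∨ x_1)) = 2 ∨ 3 = 3
No assignment yields a value below 3, so this is the minimum.

3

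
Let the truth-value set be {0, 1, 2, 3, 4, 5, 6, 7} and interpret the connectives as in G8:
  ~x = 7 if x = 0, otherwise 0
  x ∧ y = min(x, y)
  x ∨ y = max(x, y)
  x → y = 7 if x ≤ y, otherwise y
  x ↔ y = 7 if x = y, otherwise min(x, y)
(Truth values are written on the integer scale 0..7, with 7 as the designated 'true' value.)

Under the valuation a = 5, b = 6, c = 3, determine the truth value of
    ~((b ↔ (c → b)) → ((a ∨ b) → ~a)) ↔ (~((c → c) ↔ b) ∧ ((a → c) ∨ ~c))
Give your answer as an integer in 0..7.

0

c → b = 3 → 6 = 7
b ↔ (c → b) = 6 ↔ 7 = 6
a ∨ b = 5 ∨ 6 = 6
~a = ~5 = 0
(a ∨ b) → ~a = 6 → 0 = 0
(b ↔ (c → b)) → ((a ∨ b) → ~a) = 6 → 0 = 0
~((b ↔ (c → b)) → ((a ∨ b) → ~a)) = ~0 = 7
c → c = 3 → 3 = 7
(c → c) ↔ b = 7 ↔ 6 = 6
~((c → c) ↔ b) = ~6 = 0
a → c = 5 → 3 = 3
~c = ~3 = 0
(a → c) ∨ ~c = 3 ∨ 0 = 3
~((c → c) ↔ b) ∧ ((a → c) ∨ ~c) = 0 ∧ 3 = 0
~((b ↔ (c → b)) → ((a ∨ b) → ~a)) ↔ (~((c → c) ↔ b) ∧ ((a → c) ∨ ~c)) = 7 ↔ 0 = 0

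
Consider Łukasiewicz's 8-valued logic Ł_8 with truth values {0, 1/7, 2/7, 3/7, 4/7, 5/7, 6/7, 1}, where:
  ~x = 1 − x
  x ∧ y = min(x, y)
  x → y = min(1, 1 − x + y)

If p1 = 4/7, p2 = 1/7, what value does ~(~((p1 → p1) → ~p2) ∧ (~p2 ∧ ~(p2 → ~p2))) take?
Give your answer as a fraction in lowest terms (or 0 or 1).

p1 → p1 = 4/7 → 4/7 = 1
~p2 = ~1/7 = 6/7
(p1 → p1) → ~p2 = 1 → 6/7 = 6/7
~((p1 → p1) → ~p2) = ~6/7 = 1/7
~p2 = ~1/7 = 6/7
~p2 = ~1/7 = 6/7
p2 → ~p2 = 1/7 → 6/7 = 1
~(p2 → ~p2) = ~1 = 0
~p2 ∧ ~(p2 → ~p2) = 6/7 ∧ 0 = 0
~((p1 → p1) → ~p2) ∧ (~p2 ∧ ~(p2 → ~p2)) = 1/7 ∧ 0 = 0
~(~((p1 → p1) → ~p2) ∧ (~p2 ∧ ~(p2 → ~p2))) = ~0 = 1

1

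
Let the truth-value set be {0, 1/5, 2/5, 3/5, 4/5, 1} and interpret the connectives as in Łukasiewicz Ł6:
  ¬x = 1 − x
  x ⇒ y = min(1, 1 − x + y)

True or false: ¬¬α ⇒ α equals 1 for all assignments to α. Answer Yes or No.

α = 0 ↦ 1
α = 1/5 ↦ 1
α = 2/5 ↦ 1
α = 3/5 ↦ 1
α = 4/5 ↦ 1
α = 1 ↦ 1
Every assignment gives a value ≥ 1.

Yes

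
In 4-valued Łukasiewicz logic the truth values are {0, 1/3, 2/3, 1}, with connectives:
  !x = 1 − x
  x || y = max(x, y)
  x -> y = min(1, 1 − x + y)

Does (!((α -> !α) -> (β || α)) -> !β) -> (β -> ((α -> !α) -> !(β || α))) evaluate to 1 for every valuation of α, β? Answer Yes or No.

Counterexample: take α = 0, β = 2/3.
!α = !0 = 1
α -> !α = 0 -> 1 = 1
β || α = 2/3 || 0 = 2/3
(α -> !α) -> (β || α) = 1 -> 2/3 = 2/3
!((α -> !α) -> (β || α)) = !2/3 = 1/3
!β = !2/3 = 1/3
!((α -> !α) -> (β || α)) -> !β = 1/3 -> 1/3 = 1
!α = !0 = 1
α -> !α = 0 -> 1 = 1
β || α = 2/3 || 0 = 2/3
!(β || α) = !2/3 = 1/3
(α -> !α) -> !(β || α) = 1 -> 1/3 = 1/3
β -> ((α -> !α) -> !(β || α)) = 2/3 -> 1/3 = 2/3
(!((α -> !α) -> (β || α)) -> !β) -> (β -> ((α -> !α) -> !(β || α))) = 1 -> 2/3 = 2/3
This gives 2/3 ≠ 1.

No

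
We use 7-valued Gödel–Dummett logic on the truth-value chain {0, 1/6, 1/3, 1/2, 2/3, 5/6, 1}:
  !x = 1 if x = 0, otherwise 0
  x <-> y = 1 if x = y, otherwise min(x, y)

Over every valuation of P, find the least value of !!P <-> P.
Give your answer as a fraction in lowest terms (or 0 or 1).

Take P = 1/6:
!P = !1/6 = 0
!!P = !0 = 1
!!P <-> P = 1 <-> 1/6 = 1/6
No assignment yields a value below 1/6, so this is the minimum.

1/6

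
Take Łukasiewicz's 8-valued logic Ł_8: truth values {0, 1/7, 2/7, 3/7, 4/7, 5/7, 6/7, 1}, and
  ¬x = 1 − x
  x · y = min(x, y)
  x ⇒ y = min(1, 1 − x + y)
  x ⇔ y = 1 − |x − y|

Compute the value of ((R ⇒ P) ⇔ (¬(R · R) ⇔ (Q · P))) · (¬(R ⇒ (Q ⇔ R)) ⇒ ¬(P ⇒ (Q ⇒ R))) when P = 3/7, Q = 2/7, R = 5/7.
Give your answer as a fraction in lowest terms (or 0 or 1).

5/7

R ⇒ P = 5/7 ⇒ 3/7 = 5/7
R · R = 5/7 · 5/7 = 5/7
¬(R · R) = ¬5/7 = 2/7
Q · P = 2/7 · 3/7 = 2/7
¬(R · R) ⇔ (Q · P) = 2/7 ⇔ 2/7 = 1
(R ⇒ P) ⇔ (¬(R · R) ⇔ (Q · P)) = 5/7 ⇔ 1 = 5/7
Q ⇔ R = 2/7 ⇔ 5/7 = 4/7
R ⇒ (Q ⇔ R) = 5/7 ⇒ 4/7 = 6/7
¬(R ⇒ (Q ⇔ R)) = ¬6/7 = 1/7
Q ⇒ R = 2/7 ⇒ 5/7 = 1
P ⇒ (Q ⇒ R) = 3/7 ⇒ 1 = 1
¬(P ⇒ (Q ⇒ R)) = ¬1 = 0
¬(R ⇒ (Q ⇔ R)) ⇒ ¬(P ⇒ (Q ⇒ R)) = 1/7 ⇒ 0 = 6/7
((R ⇒ P) ⇔ (¬(R · R) ⇔ (Q · P))) · (¬(R ⇒ (Q ⇔ R)) ⇒ ¬(P ⇒ (Q ⇒ R))) = 5/7 · 6/7 = 5/7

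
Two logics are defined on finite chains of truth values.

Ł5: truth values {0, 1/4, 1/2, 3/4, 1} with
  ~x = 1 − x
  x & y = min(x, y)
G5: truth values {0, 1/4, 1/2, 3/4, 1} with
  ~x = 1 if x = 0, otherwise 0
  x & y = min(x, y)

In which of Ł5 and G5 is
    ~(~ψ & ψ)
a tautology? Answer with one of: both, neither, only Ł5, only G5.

In Ł5: at ψ = 1/4 the value is 3/4 — not a tautology.
In G5: every assignment gives 1 — tautology.

only G5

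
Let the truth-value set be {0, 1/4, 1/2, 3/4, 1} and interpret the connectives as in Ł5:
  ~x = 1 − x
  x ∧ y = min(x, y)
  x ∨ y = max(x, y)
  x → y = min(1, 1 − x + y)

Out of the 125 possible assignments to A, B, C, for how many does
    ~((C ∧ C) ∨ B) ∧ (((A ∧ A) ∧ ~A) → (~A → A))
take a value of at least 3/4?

20

value 1: 5 assignments (counts)
value 3/4: 15 assignments (counts)
value 1/2: 25 assignments
value 1/4: 35 assignments
value 0: 45 assignments
So 20 of the 125 assignments meet the threshold.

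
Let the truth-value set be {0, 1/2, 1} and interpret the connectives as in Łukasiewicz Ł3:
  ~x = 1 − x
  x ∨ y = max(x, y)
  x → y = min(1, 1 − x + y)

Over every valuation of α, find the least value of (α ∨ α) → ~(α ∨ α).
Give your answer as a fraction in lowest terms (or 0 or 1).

0

Take α = 1:
α ∨ α = 1 ∨ 1 = 1
α ∨ α = 1 ∨ 1 = 1
~(α ∨ α) = ~1 = 0
(α ∨ α) → ~(α ∨ α) = 1 → 0 = 0
No assignment yields a value below 0, so this is the minimum.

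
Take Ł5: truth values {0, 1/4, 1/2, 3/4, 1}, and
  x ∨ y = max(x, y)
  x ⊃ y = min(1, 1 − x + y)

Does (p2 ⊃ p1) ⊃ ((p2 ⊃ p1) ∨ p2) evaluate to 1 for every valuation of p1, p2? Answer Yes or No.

At p1 = 1/2, p2 = 1/4, for instance:
p2 ⊃ p1 = 1/4 ⊃ 1/2 = 1
(p2 ⊃ p1) ∨ p2 = 1 ∨ 1/4 = 1
(p2 ⊃ p1) ⊃ ((p2 ⊃ p1) ∨ p2) = 1 ⊃ 1 = 1
and checking the remaining 24 assignments likewise gives ≥ 1 in every case.

Yes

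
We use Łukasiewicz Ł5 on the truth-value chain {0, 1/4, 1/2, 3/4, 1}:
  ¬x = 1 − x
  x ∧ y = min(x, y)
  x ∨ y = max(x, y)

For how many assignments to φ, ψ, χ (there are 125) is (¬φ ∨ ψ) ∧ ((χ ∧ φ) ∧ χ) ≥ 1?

1

value 1: 1 assignment (counts)
value 3/4: 7 assignments
value 1/2: 25 assignments
value 1/4: 43 assignments
value 0: 49 assignments
So 1 of the 125 assignments meets the threshold.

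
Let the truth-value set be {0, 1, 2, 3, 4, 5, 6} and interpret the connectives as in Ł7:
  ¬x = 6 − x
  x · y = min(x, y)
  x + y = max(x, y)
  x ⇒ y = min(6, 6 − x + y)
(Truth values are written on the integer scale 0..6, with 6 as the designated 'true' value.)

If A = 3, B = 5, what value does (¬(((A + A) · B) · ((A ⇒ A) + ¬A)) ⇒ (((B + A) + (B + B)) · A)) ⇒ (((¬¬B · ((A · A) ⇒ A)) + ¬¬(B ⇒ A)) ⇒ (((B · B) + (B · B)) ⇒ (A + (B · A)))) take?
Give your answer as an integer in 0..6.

5

A + A = 3 + 3 = 3
(A + A) · B = 3 · 5 = 3
A ⇒ A = 3 ⇒ 3 = 6
¬A = ¬3 = 3
(A ⇒ A) + ¬A = 6 + 3 = 6
((A + A) · B) · ((A ⇒ A) + ¬A) = 3 · 6 = 3
¬(((A + A) · B) · ((A ⇒ A) + ¬A)) = ¬3 = 3
B + A = 5 + 3 = 5
B + B = 5 + 5 = 5
(B + A) + (B + B) = 5 + 5 = 5
((B + A) + (B + B)) · A = 5 · 3 = 3
¬(((A + A) · B) · ((A ⇒ A) + ¬A)) ⇒ (((B + A) + (B + B)) · A) = 3 ⇒ 3 = 6
¬B = ¬5 = 1
¬¬B = ¬1 = 5
A · A = 3 · 3 = 3
(A · A) ⇒ A = 3 ⇒ 3 = 6
¬¬B · ((A · A) ⇒ A) = 5 · 6 = 5
B ⇒ A = 5 ⇒ 3 = 4
¬(B ⇒ A) = ¬4 = 2
¬¬(B ⇒ A) = ¬2 = 4
(¬¬B · ((A · A) ⇒ A)) + ¬¬(B ⇒ A) = 5 + 4 = 5
B · B = 5 · 5 = 5
B · B = 5 · 5 = 5
(B · B) + (B · B) = 5 + 5 = 5
B · A = 5 · 3 = 3
A + (B · A) = 3 + 3 = 3
((B · B) + (B · B)) ⇒ (A + (B · A)) = 5 ⇒ 3 = 4
((¬¬B · ((A · A) ⇒ A)) + ¬¬(B ⇒ A)) ⇒ (((B · B) + (B · B)) ⇒ (A + (B · A))) = 5 ⇒ 4 = 5
(¬(((A + A) · B) · ((A ⇒ A) + ¬A)) ⇒ (((B + A) + (B + B)) · A)) ⇒ (((¬¬B · ((A · A) ⇒ A)) + ¬¬(B ⇒ A)) ⇒ (((B · B) + (B · B)) ⇒ (A + (B · A)))) = 6 ⇒ 5 = 5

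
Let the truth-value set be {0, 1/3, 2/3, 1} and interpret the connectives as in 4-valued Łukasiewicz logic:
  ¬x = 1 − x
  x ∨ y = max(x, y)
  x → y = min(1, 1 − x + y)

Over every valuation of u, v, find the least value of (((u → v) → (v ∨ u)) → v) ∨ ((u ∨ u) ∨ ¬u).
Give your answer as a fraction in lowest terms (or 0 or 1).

2/3

Take u = 1/3, v = 0:
u → v = 1/3 → 0 = 2/3
v ∨ u = 0 ∨ 1/3 = 1/3
(u → v) → (v ∨ u) = 2/3 → 1/3 = 2/3
((u → v) → (v ∨ u)) → v = 2/3 → 0 = 1/3
u ∨ u = 1/3 ∨ 1/3 = 1/3
¬u = ¬1/3 = 2/3
(u ∨ u) ∨ ¬u = 1/3 ∨ 2/3 = 2/3
(((u → v) → (v ∨ u)) → v) ∨ ((u ∨ u) ∨ ¬u) = 1/3 ∨ 2/3 = 2/3
No assignment yields a value below 2/3, so this is the minimum.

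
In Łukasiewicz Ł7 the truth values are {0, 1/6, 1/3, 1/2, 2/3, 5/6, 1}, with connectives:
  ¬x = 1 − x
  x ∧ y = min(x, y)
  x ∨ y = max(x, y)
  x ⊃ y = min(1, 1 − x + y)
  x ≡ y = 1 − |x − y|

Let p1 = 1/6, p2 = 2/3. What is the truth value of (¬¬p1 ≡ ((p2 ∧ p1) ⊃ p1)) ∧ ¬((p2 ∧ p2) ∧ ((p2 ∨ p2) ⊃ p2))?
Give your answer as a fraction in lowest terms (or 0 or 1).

¬p1 = ¬1/6 = 5/6
¬¬p1 = ¬5/6 = 1/6
p2 ∧ p1 = 2/3 ∧ 1/6 = 1/6
(p2 ∧ p1) ⊃ p1 = 1/6 ⊃ 1/6 = 1
¬¬p1 ≡ ((p2 ∧ p1) ⊃ p1) = 1/6 ≡ 1 = 1/6
p2 ∧ p2 = 2/3 ∧ 2/3 = 2/3
p2 ∨ p2 = 2/3 ∨ 2/3 = 2/3
(p2 ∨ p2) ⊃ p2 = 2/3 ⊃ 2/3 = 1
(p2 ∧ p2) ∧ ((p2 ∨ p2) ⊃ p2) = 2/3 ∧ 1 = 2/3
¬((p2 ∧ p2) ∧ ((p2 ∨ p2) ⊃ p2)) = ¬2/3 = 1/3
(¬¬p1 ≡ ((p2 ∧ p1) ⊃ p1)) ∧ ¬((p2 ∧ p2) ∧ ((p2 ∨ p2) ⊃ p2)) = 1/6 ∧ 1/3 = 1/6

1/6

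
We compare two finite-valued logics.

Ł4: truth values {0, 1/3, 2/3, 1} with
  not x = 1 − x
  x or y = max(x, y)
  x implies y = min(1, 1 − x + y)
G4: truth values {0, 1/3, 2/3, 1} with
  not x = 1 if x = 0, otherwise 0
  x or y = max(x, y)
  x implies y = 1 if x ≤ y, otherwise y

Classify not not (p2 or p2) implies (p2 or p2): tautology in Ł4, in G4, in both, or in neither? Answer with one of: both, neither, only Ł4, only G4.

only Ł4

In Ł4: every assignment gives 1 — tautology.
In G4: at p2 = 1/3 the value is 1/3 — not a tautology.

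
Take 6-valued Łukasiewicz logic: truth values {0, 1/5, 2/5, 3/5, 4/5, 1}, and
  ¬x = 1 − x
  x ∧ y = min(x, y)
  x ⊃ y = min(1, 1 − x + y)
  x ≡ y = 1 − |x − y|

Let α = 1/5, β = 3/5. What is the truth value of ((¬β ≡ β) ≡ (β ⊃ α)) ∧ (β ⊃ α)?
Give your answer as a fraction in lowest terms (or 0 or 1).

3/5

¬β = ¬3/5 = 2/5
¬β ≡ β = 2/5 ≡ 3/5 = 4/5
β ⊃ α = 3/5 ⊃ 1/5 = 3/5
(¬β ≡ β) ≡ (β ⊃ α) = 4/5 ≡ 3/5 = 4/5
β ⊃ α = 3/5 ⊃ 1/5 = 3/5
((¬β ≡ β) ≡ (β ⊃ α)) ∧ (β ⊃ α) = 4/5 ∧ 3/5 = 3/5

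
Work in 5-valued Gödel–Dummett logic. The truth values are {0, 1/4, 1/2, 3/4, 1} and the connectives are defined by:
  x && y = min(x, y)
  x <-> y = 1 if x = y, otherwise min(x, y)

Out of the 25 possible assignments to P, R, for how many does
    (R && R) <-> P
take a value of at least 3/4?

value 1: 5 assignments (counts)
value 3/4: 2 assignments (counts)
value 1/2: 4 assignments
value 1/4: 6 assignments
value 0: 8 assignments
So 7 of the 25 assignments meet the threshold.

7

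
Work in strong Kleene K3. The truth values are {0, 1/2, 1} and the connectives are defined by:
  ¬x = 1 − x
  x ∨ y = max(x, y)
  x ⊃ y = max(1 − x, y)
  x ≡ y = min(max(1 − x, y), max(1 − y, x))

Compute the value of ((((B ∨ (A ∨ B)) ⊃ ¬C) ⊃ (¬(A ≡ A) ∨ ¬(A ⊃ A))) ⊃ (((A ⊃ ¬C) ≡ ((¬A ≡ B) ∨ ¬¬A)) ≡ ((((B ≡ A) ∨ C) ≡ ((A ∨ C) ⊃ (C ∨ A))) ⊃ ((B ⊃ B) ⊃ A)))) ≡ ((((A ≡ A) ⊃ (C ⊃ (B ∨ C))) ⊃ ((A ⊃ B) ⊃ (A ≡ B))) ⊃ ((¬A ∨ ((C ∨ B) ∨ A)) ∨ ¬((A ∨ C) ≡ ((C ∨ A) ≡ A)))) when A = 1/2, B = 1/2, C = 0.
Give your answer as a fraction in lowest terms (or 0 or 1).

1/2

A ∨ B = 1/2 ∨ 1/2 = 1/2
B ∨ (A ∨ B) = 1/2 ∨ 1/2 = 1/2
¬C = ¬0 = 1
(B ∨ (A ∨ B)) ⊃ ¬C = 1/2 ⊃ 1 = 1
A ≡ A = 1/2 ≡ 1/2 = 1/2
¬(A ≡ A) = ¬1/2 = 1/2
A ⊃ A = 1/2 ⊃ 1/2 = 1/2
¬(A ⊃ A) = ¬1/2 = 1/2
¬(A ≡ A) ∨ ¬(A ⊃ A) = 1/2 ∨ 1/2 = 1/2
((B ∨ (A ∨ B)) ⊃ ¬C) ⊃ (¬(A ≡ A) ∨ ¬(A ⊃ A)) = 1 ⊃ 1/2 = 1/2
¬C = ¬0 = 1
A ⊃ ¬C = 1/2 ⊃ 1 = 1
¬A = ¬1/2 = 1/2
¬A ≡ B = 1/2 ≡ 1/2 = 1/2
¬A = ¬1/2 = 1/2
¬¬A = ¬1/2 = 1/2
(¬A ≡ B) ∨ ¬¬A = 1/2 ∨ 1/2 = 1/2
(A ⊃ ¬C) ≡ ((¬A ≡ B) ∨ ¬¬A) = 1 ≡ 1/2 = 1/2
B ≡ A = 1/2 ≡ 1/2 = 1/2
(B ≡ A) ∨ C = 1/2 ∨ 0 = 1/2
A ∨ C = 1/2 ∨ 0 = 1/2
C ∨ A = 0 ∨ 1/2 = 1/2
(A ∨ C) ⊃ (C ∨ A) = 1/2 ⊃ 1/2 = 1/2
((B ≡ A) ∨ C) ≡ ((A ∨ C) ⊃ (C ∨ A)) = 1/2 ≡ 1/2 = 1/2
B ⊃ B = 1/2 ⊃ 1/2 = 1/2
(B ⊃ B) ⊃ A = 1/2 ⊃ 1/2 = 1/2
(((B ≡ A) ∨ C) ≡ ((A ∨ C) ⊃ (C ∨ A))) ⊃ ((B ⊃ B) ⊃ A) = 1/2 ⊃ 1/2 = 1/2
((A ⊃ ¬C) ≡ ((¬A ≡ B) ∨ ¬¬A)) ≡ ((((B ≡ A) ∨ C) ≡ ((A ∨ C) ⊃ (C ∨ A))) ⊃ ((B ⊃ B) ⊃ A)) = 1/2 ≡ 1/2 = 1/2
(((B ∨ (A ∨ B)) ⊃ ¬C) ⊃ (¬(A ≡ A) ∨ ¬(A ⊃ A))) ⊃ (((A ⊃ ¬C) ≡ ((¬A ≡ B) ∨ ¬¬A)) ≡ ((((B ≡ A) ∨ C) ≡ ((A ∨ C) ⊃ (C ∨ A))) ⊃ ((B ⊃ B) ⊃ A))) = 1/2 ⊃ 1/2 = 1/2
A ≡ A = 1/2 ≡ 1/2 = 1/2
B ∨ C = 1/2 ∨ 0 = 1/2
C ⊃ (B ∨ C) = 0 ⊃ 1/2 = 1
(A ≡ A) ⊃ (C ⊃ (B ∨ C)) = 1/2 ⊃ 1 = 1
A ⊃ B = 1/2 ⊃ 1/2 = 1/2
A ≡ B = 1/2 ≡ 1/2 = 1/2
(A ⊃ B) ⊃ (A ≡ B) = 1/2 ⊃ 1/2 = 1/2
((A ≡ A) ⊃ (C ⊃ (B ∨ C))) ⊃ ((A ⊃ B) ⊃ (A ≡ B)) = 1 ⊃ 1/2 = 1/2
¬A = ¬1/2 = 1/2
C ∨ B = 0 ∨ 1/2 = 1/2
(C ∨ B) ∨ A = 1/2 ∨ 1/2 = 1/2
¬A ∨ ((C ∨ B) ∨ A) = 1/2 ∨ 1/2 = 1/2
A ∨ C = 1/2 ∨ 0 = 1/2
C ∨ A = 0 ∨ 1/2 = 1/2
(C ∨ A) ≡ A = 1/2 ≡ 1/2 = 1/2
(A ∨ C) ≡ ((C ∨ A) ≡ A) = 1/2 ≡ 1/2 = 1/2
¬((A ∨ C) ≡ ((C ∨ A) ≡ A)) = ¬1/2 = 1/2
(¬A ∨ ((C ∨ B) ∨ A)) ∨ ¬((A ∨ C) ≡ ((C ∨ A) ≡ A)) = 1/2 ∨ 1/2 = 1/2
(((A ≡ A) ⊃ (C ⊃ (B ∨ C))) ⊃ ((A ⊃ B) ⊃ (A ≡ B))) ⊃ ((¬A ∨ ((C ∨ B) ∨ A)) ∨ ¬((A ∨ C) ≡ ((C ∨ A) ≡ A))) = 1/2 ⊃ 1/2 = 1/2
((((B ∨ (A ∨ B)) ⊃ ¬C) ⊃ (¬(A ≡ A) ∨ ¬(A ⊃ A))) ⊃ (((A ⊃ ¬C) ≡ ((¬A ≡ B) ∨ ¬¬A)) ≡ ((((B ≡ A) ∨ C) ≡ ((A ∨ C) ⊃ (C ∨ A))) ⊃ ((B ⊃ B) ⊃ A)))) ≡ ((((A ≡ A) ⊃ (C ⊃ (B ∨ C))) ⊃ ((A ⊃ B) ⊃ (A ≡ B))) ⊃ ((¬A ∨ ((C ∨ B) ∨ A)) ∨ ¬((A ∨ C) ≡ ((C ∨ A) ≡ A)))) = 1/2 ≡ 1/2 = 1/2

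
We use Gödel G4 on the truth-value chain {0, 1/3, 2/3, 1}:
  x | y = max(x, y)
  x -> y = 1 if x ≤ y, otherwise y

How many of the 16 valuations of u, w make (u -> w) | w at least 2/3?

11

u = 0, w = 0 ↦ 1  ≥
u = 0, w = 1/3 ↦ 1  ≥
u = 0, w = 2/3 ↦ 1  ≥
u = 0, w = 1 ↦ 1  ≥
u = 1/3, w = 0 ↦ 0  <
u = 1/3, w = 1/3 ↦ 1  ≥
u = 1/3, w = 2/3 ↦ 1  ≥
u = 1/3, w = 1 ↦ 1  ≥
u = 2/3, w = 0 ↦ 0  <
u = 2/3, w = 1/3 ↦ 1/3  <
u = 2/3, w = 2/3 ↦ 1  ≥
u = 2/3, w = 1 ↦ 1  ≥
u = 1, w = 0 ↦ 0  <
u = 1, w = 1/3 ↦ 1/3  <
u = 1, w = 2/3 ↦ 2/3  ≥
u = 1, w = 1 ↦ 1  ≥
So 11 of the 16 assignments meet the threshold.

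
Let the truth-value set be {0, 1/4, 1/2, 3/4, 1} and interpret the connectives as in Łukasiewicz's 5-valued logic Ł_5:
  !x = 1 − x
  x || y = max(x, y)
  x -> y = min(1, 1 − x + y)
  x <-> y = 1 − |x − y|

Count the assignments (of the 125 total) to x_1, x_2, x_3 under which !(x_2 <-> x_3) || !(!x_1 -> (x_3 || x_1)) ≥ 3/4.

value 1: 14 assignments (counts)
value 3/4: 23 assignments (counts)
value 1/2: 36 assignments
value 1/4: 34 assignments
value 0: 18 assignments
So 37 of the 125 assignments meet the threshold.

37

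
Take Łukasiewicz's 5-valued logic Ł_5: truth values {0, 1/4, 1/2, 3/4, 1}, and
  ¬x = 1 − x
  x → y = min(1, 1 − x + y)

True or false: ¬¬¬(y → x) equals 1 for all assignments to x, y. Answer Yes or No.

Counterexample: take x = 0, y = 0.
y → x = 0 → 0 = 1
¬(y → x) = ¬1 = 0
¬¬(y → x) = ¬0 = 1
¬¬¬(y → x) = ¬1 = 0
This gives 0 ≠ 1.

No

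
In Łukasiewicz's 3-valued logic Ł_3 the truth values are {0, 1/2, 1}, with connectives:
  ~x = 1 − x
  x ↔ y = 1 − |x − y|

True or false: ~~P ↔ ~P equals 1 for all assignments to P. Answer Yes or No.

Counterexample: take P = 0.
~P = ~0 = 1
~~P = ~1 = 0
~P = ~0 = 1
~~P ↔ ~P = 0 ↔ 1 = 0
This gives 0 ≠ 1.

No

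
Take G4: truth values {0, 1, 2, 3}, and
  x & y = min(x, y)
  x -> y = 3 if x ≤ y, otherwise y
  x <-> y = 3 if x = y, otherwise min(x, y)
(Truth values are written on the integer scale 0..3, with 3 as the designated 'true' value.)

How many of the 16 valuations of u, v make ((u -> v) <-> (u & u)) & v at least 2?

4

u = 0, v = 0 ↦ 0  <
u = 0, v = 1 ↦ 0  <
u = 0, v = 2 ↦ 0  <
u = 0, v = 3 ↦ 0  <
u = 1, v = 0 ↦ 0  <
u = 1, v = 1 ↦ 1  <
u = 1, v = 2 ↦ 1  <
u = 1, v = 3 ↦ 1  <
u = 2, v = 0 ↦ 0  <
u = 2, v = 1 ↦ 1  <
u = 2, v = 2 ↦ 2  ≥
u = 2, v = 3 ↦ 2  ≥
u = 3, v = 0 ↦ 0  <
u = 3, v = 1 ↦ 1  <
u = 3, v = 2 ↦ 2  ≥
u = 3, v = 3 ↦ 3  ≥
So 4 of the 16 assignments meet the threshold.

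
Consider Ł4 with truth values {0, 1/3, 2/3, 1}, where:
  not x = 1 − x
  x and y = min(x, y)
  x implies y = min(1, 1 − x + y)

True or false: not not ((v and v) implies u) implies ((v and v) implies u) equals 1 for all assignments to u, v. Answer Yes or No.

Yes

u = 0, v = 0 ↦ 1
u = 0, v = 1/3 ↦ 1
u = 0, v = 2/3 ↦ 1
u = 0, v = 1 ↦ 1
u = 1/3, v = 0 ↦ 1
u = 1/3, v = 1/3 ↦ 1
u = 1/3, v = 2/3 ↦ 1
u = 1/3, v = 1 ↦ 1
u = 2/3, v = 0 ↦ 1
u = 2/3, v = 1/3 ↦ 1
u = 2/3, v = 2/3 ↦ 1
u = 2/3, v = 1 ↦ 1
u = 1, v = 0 ↦ 1
u = 1, v = 1/3 ↦ 1
u = 1, v = 2/3 ↦ 1
u = 1, v = 1 ↦ 1
Every assignment gives a value ≥ 1.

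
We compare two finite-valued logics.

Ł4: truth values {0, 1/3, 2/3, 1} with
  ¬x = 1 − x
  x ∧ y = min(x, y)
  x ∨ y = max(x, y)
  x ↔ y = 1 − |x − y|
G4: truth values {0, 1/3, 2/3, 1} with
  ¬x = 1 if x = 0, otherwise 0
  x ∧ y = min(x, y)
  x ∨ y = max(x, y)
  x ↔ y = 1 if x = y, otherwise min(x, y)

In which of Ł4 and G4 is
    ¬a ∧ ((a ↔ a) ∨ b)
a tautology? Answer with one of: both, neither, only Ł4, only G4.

In Ł4: at a = 1/3, b = 0 the value is 2/3 — not a tautology.
In G4: at a = 1/3, b = 0 the value is 0 — not a tautology.

neither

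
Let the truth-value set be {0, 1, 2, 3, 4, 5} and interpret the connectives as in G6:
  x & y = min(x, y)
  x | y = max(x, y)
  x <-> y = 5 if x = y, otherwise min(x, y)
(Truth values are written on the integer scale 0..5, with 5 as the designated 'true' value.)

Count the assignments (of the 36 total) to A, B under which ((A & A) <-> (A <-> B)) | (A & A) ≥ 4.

value 5: 21 assignments (counts)
value 4: 5 assignments (counts)
value 3: 4 assignments
value 2: 3 assignments
value 1: 2 assignments
value 0: 1 assignment
So 26 of the 36 assignments meet the threshold.

26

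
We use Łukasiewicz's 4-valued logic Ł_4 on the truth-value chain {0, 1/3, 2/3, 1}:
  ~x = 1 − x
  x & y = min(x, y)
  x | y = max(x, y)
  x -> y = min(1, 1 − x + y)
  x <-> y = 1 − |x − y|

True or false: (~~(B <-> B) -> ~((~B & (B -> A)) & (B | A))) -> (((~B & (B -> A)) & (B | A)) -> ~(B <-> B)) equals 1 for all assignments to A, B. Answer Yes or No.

Yes

A = 0, B = 0 ↦ 1
A = 0, B = 1/3 ↦ 1
A = 0, B = 2/3 ↦ 1
A = 0, B = 1 ↦ 1
A = 1/3, B = 0 ↦ 1
A = 1/3, B = 1/3 ↦ 1
A = 1/3, B = 2/3 ↦ 1
A = 1/3, B = 1 ↦ 1
A = 2/3, B = 0 ↦ 1
A = 2/3, B = 1/3 ↦ 1
A = 2/3, B = 2/3 ↦ 1
A = 2/3, B = 1 ↦ 1
A = 1, B = 0 ↦ 1
A = 1, B = 1/3 ↦ 1
A = 1, B = 2/3 ↦ 1
A = 1, B = 1 ↦ 1
Every assignment gives a value ≥ 1.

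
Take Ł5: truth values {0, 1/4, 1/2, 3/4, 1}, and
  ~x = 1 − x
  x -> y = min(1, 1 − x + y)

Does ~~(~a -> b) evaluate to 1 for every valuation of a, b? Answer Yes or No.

Counterexample: take a = 0, b = 0.
~a = ~0 = 1
~a -> b = 1 -> 0 = 0
~(~a -> b) = ~0 = 1
~~(~a -> b) = ~1 = 0
This gives 0 ≠ 1.

No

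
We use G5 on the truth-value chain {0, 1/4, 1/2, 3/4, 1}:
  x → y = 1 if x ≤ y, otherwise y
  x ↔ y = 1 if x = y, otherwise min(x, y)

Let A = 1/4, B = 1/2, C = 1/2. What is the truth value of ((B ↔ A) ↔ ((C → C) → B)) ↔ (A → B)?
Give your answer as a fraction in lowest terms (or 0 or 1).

B ↔ A = 1/2 ↔ 1/4 = 1/4
C → C = 1/2 → 1/2 = 1
(C → C) → B = 1 → 1/2 = 1/2
(B ↔ A) ↔ ((C → C) → B) = 1/4 ↔ 1/2 = 1/4
A → B = 1/4 → 1/2 = 1
((B ↔ A) ↔ ((C → C) → B)) ↔ (A → B) = 1/4 ↔ 1 = 1/4

1/4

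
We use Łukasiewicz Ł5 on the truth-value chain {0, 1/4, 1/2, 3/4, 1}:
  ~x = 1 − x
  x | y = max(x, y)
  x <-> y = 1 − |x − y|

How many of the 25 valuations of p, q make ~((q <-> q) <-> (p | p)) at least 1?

value 1: 5 assignments (counts)
value 3/4: 5 assignments
value 1/2: 5 assignments
value 1/4: 5 assignments
value 0: 5 assignments
So 5 of the 25 assignments meet the threshold.

5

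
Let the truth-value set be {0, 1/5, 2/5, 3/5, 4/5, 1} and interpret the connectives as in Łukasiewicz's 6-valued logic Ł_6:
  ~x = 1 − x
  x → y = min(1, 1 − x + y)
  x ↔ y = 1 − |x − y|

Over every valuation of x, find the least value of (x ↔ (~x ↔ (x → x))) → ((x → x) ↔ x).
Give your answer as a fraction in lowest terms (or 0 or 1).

3/5

Take x = 2/5:
~x = ~2/5 = 3/5
x → x = 2/5 → 2/5 = 1
~x ↔ (x → x) = 3/5 ↔ 1 = 3/5
x ↔ (~x ↔ (x → x)) = 2/5 ↔ 3/5 = 4/5
x → x = 2/5 → 2/5 = 1
(x → x) ↔ x = 1 ↔ 2/5 = 2/5
(x ↔ (~x ↔ (x → x))) → ((x → x) ↔ x) = 4/5 → 2/5 = 3/5
No assignment yields a value below 3/5, so this is the minimum.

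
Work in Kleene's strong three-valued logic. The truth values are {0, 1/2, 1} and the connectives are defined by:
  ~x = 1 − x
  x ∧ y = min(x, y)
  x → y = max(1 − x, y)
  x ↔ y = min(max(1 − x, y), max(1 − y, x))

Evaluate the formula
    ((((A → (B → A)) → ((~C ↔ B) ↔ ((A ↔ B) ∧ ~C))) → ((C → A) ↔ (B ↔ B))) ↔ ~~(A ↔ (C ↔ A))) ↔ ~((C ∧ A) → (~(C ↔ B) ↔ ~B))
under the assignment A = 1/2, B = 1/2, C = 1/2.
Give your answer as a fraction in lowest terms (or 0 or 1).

B → A = 1/2 → 1/2 = 1/2
A → (B → A) = 1/2 → 1/2 = 1/2
~C = ~1/2 = 1/2
~C ↔ B = 1/2 ↔ 1/2 = 1/2
A ↔ B = 1/2 ↔ 1/2 = 1/2
~C = ~1/2 = 1/2
(A ↔ B) ∧ ~C = 1/2 ∧ 1/2 = 1/2
(~C ↔ B) ↔ ((A ↔ B) ∧ ~C) = 1/2 ↔ 1/2 = 1/2
(A → (B → A)) → ((~C ↔ B) ↔ ((A ↔ B) ∧ ~C)) = 1/2 → 1/2 = 1/2
C → A = 1/2 → 1/2 = 1/2
B ↔ B = 1/2 ↔ 1/2 = 1/2
(C → A) ↔ (B ↔ B) = 1/2 ↔ 1/2 = 1/2
((A → (B → A)) → ((~C ↔ B) ↔ ((A ↔ B) ∧ ~C))) → ((C → A) ↔ (B ↔ B)) = 1/2 → 1/2 = 1/2
C ↔ A = 1/2 ↔ 1/2 = 1/2
A ↔ (C ↔ A) = 1/2 ↔ 1/2 = 1/2
~(A ↔ (C ↔ A)) = ~1/2 = 1/2
~~(A ↔ (C ↔ A)) = ~1/2 = 1/2
(((A → (B → A)) → ((~C ↔ B) ↔ ((A ↔ B) ∧ ~C))) → ((C → A) ↔ (B ↔ B))) ↔ ~~(A ↔ (C ↔ A)) = 1/2 ↔ 1/2 = 1/2
C ∧ A = 1/2 ∧ 1/2 = 1/2
C ↔ B = 1/2 ↔ 1/2 = 1/2
~(C ↔ B) = ~1/2 = 1/2
~B = ~1/2 = 1/2
~(C ↔ B) ↔ ~B = 1/2 ↔ 1/2 = 1/2
(C ∧ A) → (~(C ↔ B) ↔ ~B) = 1/2 → 1/2 = 1/2
~((C ∧ A) → (~(C ↔ B) ↔ ~B)) = ~1/2 = 1/2
((((A → (B → A)) → ((~C ↔ B) ↔ ((A ↔ B) ∧ ~C))) → ((C → A) ↔ (B ↔ B))) ↔ ~~(A ↔ (C ↔ A))) ↔ ~((C ∧ A) → (~(C ↔ B) ↔ ~B)) = 1/2 ↔ 1/2 = 1/2

1/2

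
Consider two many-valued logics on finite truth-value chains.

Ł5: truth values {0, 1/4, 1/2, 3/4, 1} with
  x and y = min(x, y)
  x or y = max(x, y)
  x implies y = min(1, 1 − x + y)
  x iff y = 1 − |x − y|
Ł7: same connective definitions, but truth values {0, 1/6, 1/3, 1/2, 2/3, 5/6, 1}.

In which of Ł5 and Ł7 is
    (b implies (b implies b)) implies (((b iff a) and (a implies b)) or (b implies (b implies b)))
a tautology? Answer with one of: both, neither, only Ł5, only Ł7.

In Ł5: every assignment gives 1 — tautology.
In Ł7: every assignment gives 1 — tautology.

both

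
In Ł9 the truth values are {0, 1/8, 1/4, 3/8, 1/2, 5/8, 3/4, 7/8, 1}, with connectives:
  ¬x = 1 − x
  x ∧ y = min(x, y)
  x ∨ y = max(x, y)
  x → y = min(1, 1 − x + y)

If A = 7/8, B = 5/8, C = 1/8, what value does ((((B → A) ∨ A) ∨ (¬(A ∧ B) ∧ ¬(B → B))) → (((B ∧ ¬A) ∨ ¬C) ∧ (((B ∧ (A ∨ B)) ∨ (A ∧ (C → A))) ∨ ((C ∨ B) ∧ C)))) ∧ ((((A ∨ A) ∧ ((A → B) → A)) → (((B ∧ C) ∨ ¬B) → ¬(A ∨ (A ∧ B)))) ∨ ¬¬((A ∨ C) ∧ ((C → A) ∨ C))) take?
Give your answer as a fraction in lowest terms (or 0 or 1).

B → A = 5/8 → 7/8 = 1
(B → A) ∨ A = 1 ∨ 7/8 = 1
A ∧ B = 7/8 ∧ 5/8 = 5/8
¬(A ∧ B) = ¬5/8 = 3/8
B → B = 5/8 → 5/8 = 1
¬(B → B) = ¬1 = 0
¬(A ∧ B) ∧ ¬(B → B) = 3/8 ∧ 0 = 0
((B → A) ∨ A) ∨ (¬(A ∧ B) ∧ ¬(B → B)) = 1 ∨ 0 = 1
¬A = ¬7/8 = 1/8
B ∧ ¬A = 5/8 ∧ 1/8 = 1/8
¬C = ¬1/8 = 7/8
(B ∧ ¬A) ∨ ¬C = 1/8 ∨ 7/8 = 7/8
A ∨ B = 7/8 ∨ 5/8 = 7/8
B ∧ (A ∨ B) = 5/8 ∧ 7/8 = 5/8
C → A = 1/8 → 7/8 = 1
A ∧ (C → A) = 7/8 ∧ 1 = 7/8
(B ∧ (A ∨ B)) ∨ (A ∧ (C → A)) = 5/8 ∨ 7/8 = 7/8
C ∨ B = 1/8 ∨ 5/8 = 5/8
(C ∨ B) ∧ C = 5/8 ∧ 1/8 = 1/8
((B ∧ (A ∨ B)) ∨ (A ∧ (C → A))) ∨ ((C ∨ B) ∧ C) = 7/8 ∨ 1/8 = 7/8
((B ∧ ¬A) ∨ ¬C) ∧ (((B ∧ (A ∨ B)) ∨ (A ∧ (C → A))) ∨ ((C ∨ B) ∧ C)) = 7/8 ∧ 7/8 = 7/8
(((B → A) ∨ A) ∨ (¬(A ∧ B) ∧ ¬(B → B))) → (((B ∧ ¬A) ∨ ¬C) ∧ (((B ∧ (A ∨ B)) ∨ (A ∧ (C → A))) ∨ ((C ∨ B) ∧ C))) = 1 → 7/8 = 7/8
A ∨ A = 7/8 ∨ 7/8 = 7/8
A → B = 7/8 → 5/8 = 3/4
(A → B) → A = 3/4 → 7/8 = 1
(A ∨ A) ∧ ((A → B) → A) = 7/8 ∧ 1 = 7/8
B ∧ C = 5/8 ∧ 1/8 = 1/8
¬B = ¬5/8 = 3/8
(B ∧ C) ∨ ¬B = 1/8 ∨ 3/8 = 3/8
A ∧ B = 7/8 ∧ 5/8 = 5/8
A ∨ (A ∧ B) = 7/8 ∨ 5/8 = 7/8
¬(A ∨ (A ∧ B)) = ¬7/8 = 1/8
((B ∧ C) ∨ ¬B) → ¬(A ∨ (A ∧ B)) = 3/8 → 1/8 = 3/4
((A ∨ A) ∧ ((A → B) → A)) → (((B ∧ C) ∨ ¬B) → ¬(A ∨ (A ∧ B))) = 7/8 → 3/4 = 7/8
A ∨ C = 7/8 ∨ 1/8 = 7/8
C → A = 1/8 → 7/8 = 1
(C → A) ∨ C = 1 ∨ 1/8 = 1
(A ∨ C) ∧ ((C → A) ∨ C) = 7/8 ∧ 1 = 7/8
¬((A ∨ C) ∧ ((C → A) ∨ C)) = ¬7/8 = 1/8
¬¬((A ∨ C) ∧ ((C → A) ∨ C)) = ¬1/8 = 7/8
(((A ∨ A) ∧ ((A → B) → A)) → (((B ∧ C) ∨ ¬B) → ¬(A ∨ (A ∧ B)))) ∨ ¬¬((A ∨ C) ∧ ((C → A) ∨ C)) = 7/8 ∨ 7/8 = 7/8
((((B → A) ∨ A) ∨ (¬(A ∧ B) ∧ ¬(B → B))) → (((B ∧ ¬A) ∨ ¬C) ∧ (((B ∧ (A ∨ B)) ∨ (A ∧ (C → A))) ∨ ((C ∨ B) ∧ C)))) ∧ ((((A ∨ A) ∧ ((A → B) → A)) → (((B ∧ C) ∨ ¬B) → ¬(A ∨ (A ∧ B)))) ∨ ¬¬((A ∨ C) ∧ ((C → A) ∨ C))) = 7/8 ∧ 7/8 = 7/8

7/8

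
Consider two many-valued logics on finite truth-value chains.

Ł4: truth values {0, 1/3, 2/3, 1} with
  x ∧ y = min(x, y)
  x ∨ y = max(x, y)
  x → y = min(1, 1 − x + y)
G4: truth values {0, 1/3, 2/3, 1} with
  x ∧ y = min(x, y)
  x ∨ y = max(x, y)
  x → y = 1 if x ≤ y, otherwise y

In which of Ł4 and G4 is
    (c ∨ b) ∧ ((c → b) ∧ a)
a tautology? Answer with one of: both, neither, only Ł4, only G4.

In Ł4: at a = 0, b = 0, c = 0 the value is 0 — not a tautology.
In G4: at a = 0, b = 0, c = 0 the value is 0 — not a tautology.

neither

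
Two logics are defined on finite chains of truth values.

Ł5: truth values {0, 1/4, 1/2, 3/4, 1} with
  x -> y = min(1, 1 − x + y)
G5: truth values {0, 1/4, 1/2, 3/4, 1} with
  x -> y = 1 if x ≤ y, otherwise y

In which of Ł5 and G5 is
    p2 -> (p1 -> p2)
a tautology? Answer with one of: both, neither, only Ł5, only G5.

In Ł5: every assignment gives 1 — tautology.
In G5: every assignment gives 1 — tautology.

both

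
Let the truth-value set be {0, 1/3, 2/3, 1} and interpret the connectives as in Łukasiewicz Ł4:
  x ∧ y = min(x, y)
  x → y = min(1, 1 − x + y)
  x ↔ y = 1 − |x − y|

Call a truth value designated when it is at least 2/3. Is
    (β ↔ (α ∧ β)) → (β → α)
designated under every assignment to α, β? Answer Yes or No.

Yes

α = 0, β = 0 ↦ 1
α = 0, β = 1/3 ↦ 1
α = 0, β = 2/3 ↦ 1
α = 0, β = 1 ↦ 1
α = 1/3, β = 0 ↦ 1
α = 1/3, β = 1/3 ↦ 1
α = 1/3, β = 2/3 ↦ 1
α = 1/3, β = 1 ↦ 1
α = 2/3, β = 0 ↦ 1
α = 2/3, β = 1/3 ↦ 1
α = 2/3, β = 2/3 ↦ 1
α = 2/3, β = 1 ↦ 1
α = 1, β = 0 ↦ 1
α = 1, β = 1/3 ↦ 1
α = 1, β = 2/3 ↦ 1
α = 1, β = 1 ↦ 1
Every assignment gives a value ≥ 2/3.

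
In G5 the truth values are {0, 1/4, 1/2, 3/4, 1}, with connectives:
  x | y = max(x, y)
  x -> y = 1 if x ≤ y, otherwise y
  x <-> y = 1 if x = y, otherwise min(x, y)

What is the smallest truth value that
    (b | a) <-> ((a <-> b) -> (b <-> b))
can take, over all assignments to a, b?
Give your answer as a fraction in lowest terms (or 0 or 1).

0

Take a = 0, b = 0:
b | a = 0 | 0 = 0
a <-> b = 0 <-> 0 = 1
b <-> b = 0 <-> 0 = 1
(a <-> b) -> (b <-> b) = 1 -> 1 = 1
(b | a) <-> ((a <-> b) -> (b <-> b)) = 0 <-> 1 = 0
No assignment yields a value below 0, so this is the minimum.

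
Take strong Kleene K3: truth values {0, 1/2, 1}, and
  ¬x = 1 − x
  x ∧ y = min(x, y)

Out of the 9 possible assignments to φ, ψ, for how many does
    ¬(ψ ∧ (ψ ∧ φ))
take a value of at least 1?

φ = 0, ψ = 0 ↦ 1  ≥
φ = 0, ψ = 1/2 ↦ 1  ≥
φ = 0, ψ = 1 ↦ 1  ≥
φ = 1/2, ψ = 0 ↦ 1  ≥
φ = 1/2, ψ = 1/2 ↦ 1/2  <
φ = 1/2, ψ = 1 ↦ 1/2  <
φ = 1, ψ = 0 ↦ 1  ≥
φ = 1, ψ = 1/2 ↦ 1/2  <
φ = 1, ψ = 1 ↦ 0  <
So 5 of the 9 assignments meet the threshold.

5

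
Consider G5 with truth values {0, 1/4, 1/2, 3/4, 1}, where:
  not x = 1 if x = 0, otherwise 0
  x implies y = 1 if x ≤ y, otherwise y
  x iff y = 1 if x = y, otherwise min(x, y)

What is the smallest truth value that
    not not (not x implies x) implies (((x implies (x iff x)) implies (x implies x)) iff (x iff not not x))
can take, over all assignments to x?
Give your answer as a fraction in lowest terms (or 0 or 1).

1/4

Take x = 1/4:
not x = not 1/4 = 0
not x implies x = 0 implies 1/4 = 1
not (not x implies x) = not 1 = 0
not not (not x implies x) = not 0 = 1
x iff x = 1/4 iff 1/4 = 1
x implies (x iff x) = 1/4 implies 1 = 1
x implies x = 1/4 implies 1/4 = 1
(x implies (x iff x)) implies (x implies x) = 1 implies 1 = 1
not x = not 1/4 = 0
not not x = not 0 = 1
x iff not not x = 1/4 iff 1 = 1/4
((x implies (x iff x)) implies (x implies x)) iff (x iff not not x) = 1 iff 1/4 = 1/4
not not (not x implies x) implies (((x implies (x iff x)) implies (x implies x)) iff (x iff not not x)) = 1 implies 1/4 = 1/4
No assignment yields a value below 1/4, so this is the minimum.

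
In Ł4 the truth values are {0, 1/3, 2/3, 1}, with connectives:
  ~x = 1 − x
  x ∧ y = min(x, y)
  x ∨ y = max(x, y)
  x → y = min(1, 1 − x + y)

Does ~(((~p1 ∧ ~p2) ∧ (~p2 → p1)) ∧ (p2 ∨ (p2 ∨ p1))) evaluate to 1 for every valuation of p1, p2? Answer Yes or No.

Counterexample: take p1 = 0, p2 = 1/3.
~p1 = ~0 = 1
~p2 = ~1/3 = 2/3
~p1 ∧ ~p2 = 1 ∧ 2/3 = 2/3
~p2 = ~1/3 = 2/3
~p2 → p1 = 2/3 → 0 = 1/3
(~p1 ∧ ~p2) ∧ (~p2 → p1) = 2/3 ∧ 1/3 = 1/3
p2 ∨ p1 = 1/3 ∨ 0 = 1/3
p2 ∨ (p2 ∨ p1) = 1/3 ∨ 1/3 = 1/3
((~p1 ∧ ~p2) ∧ (~p2 → p1)) ∧ (p2 ∨ (p2 ∨ p1)) = 1/3 ∧ 1/3 = 1/3
~(((~p1 ∧ ~p2) ∧ (~p2 → p1)) ∧ (p2 ∨ (p2 ∨ p1))) = ~1/3 = 2/3
This gives 2/3 ≠ 1.

No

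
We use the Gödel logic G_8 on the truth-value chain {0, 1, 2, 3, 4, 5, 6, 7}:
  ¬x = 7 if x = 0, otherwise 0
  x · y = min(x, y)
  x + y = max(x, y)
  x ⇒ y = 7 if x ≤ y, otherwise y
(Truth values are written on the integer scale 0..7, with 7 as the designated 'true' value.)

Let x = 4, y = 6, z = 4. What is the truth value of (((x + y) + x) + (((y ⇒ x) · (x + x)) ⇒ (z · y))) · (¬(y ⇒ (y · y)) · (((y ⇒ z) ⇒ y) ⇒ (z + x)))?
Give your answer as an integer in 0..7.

0

x + y = 4 + 6 = 6
(x + y) + x = 6 + 4 = 6
y ⇒ x = 6 ⇒ 4 = 4
x + x = 4 + 4 = 4
(y ⇒ x) · (x + x) = 4 · 4 = 4
z · y = 4 · 6 = 4
((y ⇒ x) · (x + x)) ⇒ (z · y) = 4 ⇒ 4 = 7
((x + y) + x) + (((y ⇒ x) · (x + x)) ⇒ (z · y)) = 6 + 7 = 7
y · y = 6 · 6 = 6
y ⇒ (y · y) = 6 ⇒ 6 = 7
¬(y ⇒ (y · y)) = ¬7 = 0
y ⇒ z = 6 ⇒ 4 = 4
(y ⇒ z) ⇒ y = 4 ⇒ 6 = 7
z + x = 4 + 4 = 4
((y ⇒ z) ⇒ y) ⇒ (z + x) = 7 ⇒ 4 = 4
¬(y ⇒ (y · y)) · (((y ⇒ z) ⇒ y) ⇒ (z + x)) = 0 · 4 = 0
(((x + y) + x) + (((y ⇒ x) · (x + x)) ⇒ (z · y))) · (¬(y ⇒ (y · y)) · (((y ⇒ z) ⇒ y) ⇒ (z + x))) = 7 · 0 = 0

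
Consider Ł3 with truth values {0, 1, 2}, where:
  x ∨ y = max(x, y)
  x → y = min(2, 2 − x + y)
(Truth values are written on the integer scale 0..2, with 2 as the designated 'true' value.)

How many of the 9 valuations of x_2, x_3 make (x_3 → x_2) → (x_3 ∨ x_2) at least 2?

6

x_2 = 0, x_3 = 0 ↦ 0  <
x_2 = 0, x_3 = 1 ↦ 2  ≥
x_2 = 0, x_3 = 2 ↦ 2  ≥
x_2 = 1, x_3 = 0 ↦ 1  <
x_2 = 1, x_3 = 1 ↦ 1  <
x_2 = 1, x_3 = 2 ↦ 2  ≥
x_2 = 2, x_3 = 0 ↦ 2  ≥
x_2 = 2, x_3 = 1 ↦ 2  ≥
x_2 = 2, x_3 = 2 ↦ 2  ≥
So 6 of the 9 assignments meet the threshold.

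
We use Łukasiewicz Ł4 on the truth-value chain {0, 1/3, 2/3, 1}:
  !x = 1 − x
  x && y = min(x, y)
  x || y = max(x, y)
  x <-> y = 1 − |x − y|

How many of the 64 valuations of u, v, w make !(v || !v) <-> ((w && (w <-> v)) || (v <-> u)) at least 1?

8

value 1: 8 assignments (counts)
value 2/3: 28 assignments
value 1/3: 17 assignments
value 0: 11 assignments
So 8 of the 64 assignments meet the threshold.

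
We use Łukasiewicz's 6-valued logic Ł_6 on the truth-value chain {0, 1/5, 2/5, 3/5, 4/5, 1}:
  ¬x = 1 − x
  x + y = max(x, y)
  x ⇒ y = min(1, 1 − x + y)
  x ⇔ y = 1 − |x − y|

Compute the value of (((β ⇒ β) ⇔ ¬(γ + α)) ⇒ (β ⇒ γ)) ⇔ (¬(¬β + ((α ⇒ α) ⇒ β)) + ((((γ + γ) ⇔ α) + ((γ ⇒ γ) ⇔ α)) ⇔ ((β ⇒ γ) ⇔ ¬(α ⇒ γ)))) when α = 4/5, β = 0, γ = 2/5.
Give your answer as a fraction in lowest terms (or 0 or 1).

3/5

β ⇒ β = 0 ⇒ 0 = 1
γ + α = 2/5 + 4/5 = 4/5
¬(γ + α) = ¬4/5 = 1/5
(β ⇒ β) ⇔ ¬(γ + α) = 1 ⇔ 1/5 = 1/5
β ⇒ γ = 0 ⇒ 2/5 = 1
((β ⇒ β) ⇔ ¬(γ + α)) ⇒ (β ⇒ γ) = 1/5 ⇒ 1 = 1
¬β = ¬0 = 1
α ⇒ α = 4/5 ⇒ 4/5 = 1
(α ⇒ α) ⇒ β = 1 ⇒ 0 = 0
¬β + ((α ⇒ α) ⇒ β) = 1 + 0 = 1
¬(¬β + ((α ⇒ α) ⇒ β)) = ¬1 = 0
γ + γ = 2/5 + 2/5 = 2/5
(γ + γ) ⇔ α = 2/5 ⇔ 4/5 = 3/5
γ ⇒ γ = 2/5 ⇒ 2/5 = 1
(γ ⇒ γ) ⇔ α = 1 ⇔ 4/5 = 4/5
((γ + γ) ⇔ α) + ((γ ⇒ γ) ⇔ α) = 3/5 + 4/5 = 4/5
β ⇒ γ = 0 ⇒ 2/5 = 1
α ⇒ γ = 4/5 ⇒ 2/5 = 3/5
¬(α ⇒ γ) = ¬3/5 = 2/5
(β ⇒ γ) ⇔ ¬(α ⇒ γ) = 1 ⇔ 2/5 = 2/5
(((γ + γ) ⇔ α) + ((γ ⇒ γ) ⇔ α)) ⇔ ((β ⇒ γ) ⇔ ¬(α ⇒ γ)) = 4/5 ⇔ 2/5 = 3/5
¬(¬β + ((α ⇒ α) ⇒ β)) + ((((γ + γ) ⇔ α) + ((γ ⇒ γ) ⇔ α)) ⇔ ((β ⇒ γ) ⇔ ¬(α ⇒ γ))) = 0 + 3/5 = 3/5
(((β ⇒ β) ⇔ ¬(γ + α)) ⇒ (β ⇒ γ)) ⇔ (¬(¬β + ((α ⇒ α) ⇒ β)) + ((((γ + γ) ⇔ α) + ((γ ⇒ γ) ⇔ α)) ⇔ ((β ⇒ γ) ⇔ ¬(α ⇒ γ)))) = 1 ⇔ 3/5 = 3/5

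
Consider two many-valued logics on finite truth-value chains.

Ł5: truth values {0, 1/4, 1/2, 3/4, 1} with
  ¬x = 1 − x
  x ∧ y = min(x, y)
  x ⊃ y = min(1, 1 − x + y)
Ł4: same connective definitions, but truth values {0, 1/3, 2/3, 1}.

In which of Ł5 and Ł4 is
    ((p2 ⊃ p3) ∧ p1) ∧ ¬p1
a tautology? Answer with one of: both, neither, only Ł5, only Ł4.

In Ł5: at p1 = 0, p2 = 0, p3 = 0 the value is 0 — not a tautology.
In Ł4: at p1 = 0, p2 = 0, p3 = 0 the value is 0 — not a tautology.

neither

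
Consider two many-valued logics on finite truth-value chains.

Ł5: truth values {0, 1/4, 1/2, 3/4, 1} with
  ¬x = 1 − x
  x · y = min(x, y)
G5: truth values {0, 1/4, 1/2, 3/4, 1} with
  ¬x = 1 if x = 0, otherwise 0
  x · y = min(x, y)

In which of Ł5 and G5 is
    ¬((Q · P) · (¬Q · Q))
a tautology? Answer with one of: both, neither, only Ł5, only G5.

only G5

In Ł5: at P = 1/4, Q = 1/4 the value is 3/4 — not a tautology.
In G5: every assignment gives 1 — tautology.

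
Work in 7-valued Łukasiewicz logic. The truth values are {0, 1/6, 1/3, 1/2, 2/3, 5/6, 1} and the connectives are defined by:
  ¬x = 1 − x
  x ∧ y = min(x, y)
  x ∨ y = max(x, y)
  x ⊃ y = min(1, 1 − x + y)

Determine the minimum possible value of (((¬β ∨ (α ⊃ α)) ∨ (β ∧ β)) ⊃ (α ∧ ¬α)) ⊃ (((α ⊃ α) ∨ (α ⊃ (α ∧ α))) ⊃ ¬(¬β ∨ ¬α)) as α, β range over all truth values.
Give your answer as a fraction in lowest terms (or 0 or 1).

1/2

Take α = 1/2, β = 0:
¬β = ¬0 = 1
α ⊃ α = 1/2 ⊃ 1/2 = 1
¬β ∨ (α ⊃ α) = 1 ∨ 1 = 1
β ∧ β = 0 ∧ 0 = 0
(¬β ∨ (α ⊃ α)) ∨ (β ∧ β) = 1 ∨ 0 = 1
¬α = ¬1/2 = 1/2
α ∧ ¬α = 1/2 ∧ 1/2 = 1/2
((¬β ∨ (α ⊃ α)) ∨ (β ∧ β)) ⊃ (α ∧ ¬α) = 1 ⊃ 1/2 = 1/2
α ⊃ α = 1/2 ⊃ 1/2 = 1
α ∧ α = 1/2 ∧ 1/2 = 1/2
α ⊃ (α ∧ α) = 1/2 ⊃ 1/2 = 1
(α ⊃ α) ∨ (α ⊃ (α ∧ α)) = 1 ∨ 1 = 1
¬β = ¬0 = 1
¬α = ¬1/2 = 1/2
¬β ∨ ¬α = 1 ∨ 1/2 = 1
¬(¬β ∨ ¬α) = ¬1 = 0
((α ⊃ α) ∨ (α ⊃ (α ∧ α))) ⊃ ¬(¬β ∨ ¬α) = 1 ⊃ 0 = 0
(((¬β ∨ (α ⊃ α)) ∨ (β ∧ β)) ⊃ (α ∧ ¬α)) ⊃ (((α ⊃ α) ∨ (α ⊃ (α ∧ α))) ⊃ ¬(¬β ∨ ¬α)) = 1/2 ⊃ 0 = 1/2
No assignment yields a value below 1/2, so this is the minimum.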